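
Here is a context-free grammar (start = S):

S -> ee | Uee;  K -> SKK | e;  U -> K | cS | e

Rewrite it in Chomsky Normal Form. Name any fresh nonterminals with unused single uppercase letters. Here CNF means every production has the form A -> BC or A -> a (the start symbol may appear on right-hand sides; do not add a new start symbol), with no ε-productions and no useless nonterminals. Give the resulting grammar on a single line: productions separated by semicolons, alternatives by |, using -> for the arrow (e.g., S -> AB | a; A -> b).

S -> AA | UD; A -> e; B -> c; C -> KK; D -> AA; E -> KK; K -> e | SC; U -> e | BS | SE

No ε-productions.
After unit-elimination: S -> ee | Uee; K -> e | SKK; U -> e | cS | SKK.
TERM: introduce B -> c, A -> e and substitute in every rule of length ≥2.
BIN: K -> SKK becomes K -> SC, C -> KK; S -> UAA becomes S -> UD, D -> AA; U -> SKK becomes U -> SE, E -> KK.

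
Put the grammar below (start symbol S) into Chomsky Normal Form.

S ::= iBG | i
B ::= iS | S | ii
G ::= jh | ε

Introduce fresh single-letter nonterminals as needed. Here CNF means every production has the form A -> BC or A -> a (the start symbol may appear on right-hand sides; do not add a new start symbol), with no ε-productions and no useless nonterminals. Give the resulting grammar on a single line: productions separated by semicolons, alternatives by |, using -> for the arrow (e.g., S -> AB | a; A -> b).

S -> i | AB | AF; A -> i; B -> i | AA | AB | AE | AS; C -> j; D -> h; E -> BG; F -> BG; G -> CD

Nullable: {G}; after ε-elimination: S -> i | iB | iBG; B -> S | iS | ii; G -> jh.
After unit-elimination: S -> i | iB | iBG; B -> i | iB | iS | ii | iBG; G -> jh.
TERM: introduce D -> h, A -> i, C -> j and substitute in every rule of length ≥2.
BIN: B -> ABG becomes B -> AE, E -> BG; S -> ABG becomes S -> AF, F -> BG.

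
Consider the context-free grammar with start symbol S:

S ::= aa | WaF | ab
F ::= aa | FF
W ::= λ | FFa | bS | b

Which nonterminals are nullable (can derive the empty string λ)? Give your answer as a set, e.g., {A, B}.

{W}

Directly nullable (have an ε-rule): {W}.
Not nullable: F, S — each has a terminal in every rule's right-hand side or depends on a non-nullable symbol.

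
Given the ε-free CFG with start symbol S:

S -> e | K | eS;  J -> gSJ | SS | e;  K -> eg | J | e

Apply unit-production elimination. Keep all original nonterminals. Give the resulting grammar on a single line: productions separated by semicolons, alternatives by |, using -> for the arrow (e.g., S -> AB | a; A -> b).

S -> e | SS | eS | eg | gSJ; J -> e | SS | gSJ; K -> e | SS | eg | gSJ

Unit productions: K->J, S->K.
Unit pairs (A ⇒* B via units): (K,J), (S,J), (S,K).
S: inherits non-unit rules of {J, K, S} → SS | e | eS | eg | gSJ.
J: inherits non-unit rules of {J} → SS | e | gSJ.
K: inherits non-unit rules of {J, K} → SS | e | eg | gSJ.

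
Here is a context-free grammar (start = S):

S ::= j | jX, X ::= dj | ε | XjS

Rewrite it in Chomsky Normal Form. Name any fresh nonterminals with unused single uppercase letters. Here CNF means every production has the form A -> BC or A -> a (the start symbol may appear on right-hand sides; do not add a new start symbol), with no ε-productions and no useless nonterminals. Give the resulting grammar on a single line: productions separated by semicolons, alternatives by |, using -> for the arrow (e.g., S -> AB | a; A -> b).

Nullable: {X}; after ε-elimination: S -> j | jX; X -> dj | jS | XjS.
No unit productions to eliminate.
TERM: introduce B -> d, A -> j and substitute in every rule of length ≥2.
BIN: X -> XAS becomes X -> XC, C -> AS.

S -> j | AX; A -> j; B -> d; C -> AS; X -> AS | BA | XC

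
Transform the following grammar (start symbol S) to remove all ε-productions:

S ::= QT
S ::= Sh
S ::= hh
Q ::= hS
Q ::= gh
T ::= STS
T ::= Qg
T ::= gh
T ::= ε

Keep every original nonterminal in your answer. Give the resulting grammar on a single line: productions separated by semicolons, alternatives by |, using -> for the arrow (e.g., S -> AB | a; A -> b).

S -> Q | QT | Sh | hh; Q -> gh | hS; T -> Qg | SS | gh | STS

Nullable set: {T}.
S -> QT: T nullable, giving Q | QT.
Drop T -> ε.
T -> STS: T nullable, giving SS | STS.
Unchanged (no nullable symbols): S -> Sh; S -> hh; Q -> gh; Q -> hS; T -> Qg; T -> gh.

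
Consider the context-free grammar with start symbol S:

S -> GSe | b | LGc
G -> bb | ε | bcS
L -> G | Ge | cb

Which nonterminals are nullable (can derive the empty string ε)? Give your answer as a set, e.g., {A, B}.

Directly nullable (have an ε-rule): {G}.
L is nullable via L -> G (every symbol on the right is already known nullable).
Not nullable: S — each has a terminal in every rule's right-hand side or depends on a non-nullable symbol.

{G, L}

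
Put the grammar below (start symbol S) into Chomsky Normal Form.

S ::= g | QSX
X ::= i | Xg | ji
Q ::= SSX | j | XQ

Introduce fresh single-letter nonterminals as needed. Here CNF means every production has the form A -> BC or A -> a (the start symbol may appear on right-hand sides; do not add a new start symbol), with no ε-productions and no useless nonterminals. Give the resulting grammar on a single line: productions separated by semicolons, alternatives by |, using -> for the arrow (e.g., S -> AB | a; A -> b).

No ε-productions.
No unit productions to eliminate.
TERM: introduce A -> g, C -> i, B -> j and substitute in every rule of length ≥2.
BIN: Q -> SSX becomes Q -> SD, D -> SX; S -> QSX becomes S -> QE, E -> SX.

S -> g | QE; A -> g; B -> j; C -> i; D -> SX; E -> SX; Q -> j | SD | XQ; X -> i | BC | XA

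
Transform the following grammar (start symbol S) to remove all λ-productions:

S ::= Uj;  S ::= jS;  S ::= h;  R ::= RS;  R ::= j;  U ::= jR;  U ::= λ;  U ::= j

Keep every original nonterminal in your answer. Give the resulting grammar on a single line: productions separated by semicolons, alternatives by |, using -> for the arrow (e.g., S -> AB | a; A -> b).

S -> h | j | Uj | jS; R -> j | RS; U -> j | jR

Nullable set: {U}.
S -> Uj: U nullable, giving Uj | j.
Drop U -> λ.
Unchanged (no nullable symbols): S -> h; S -> jS; R -> RS; R -> j; U -> j; U -> jR.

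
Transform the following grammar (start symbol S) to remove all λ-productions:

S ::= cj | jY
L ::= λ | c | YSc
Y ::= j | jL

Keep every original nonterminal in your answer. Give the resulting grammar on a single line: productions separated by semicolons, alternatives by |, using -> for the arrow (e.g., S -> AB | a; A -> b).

Nullable set: {L}.
Drop L -> λ.
Y -> jL: L nullable, giving j | jL.
Unchanged (no nullable symbols): S -> cj; S -> jY; L -> YSc; L -> c; Y -> j.

S -> cj | jY; L -> c | YSc; Y -> j | jL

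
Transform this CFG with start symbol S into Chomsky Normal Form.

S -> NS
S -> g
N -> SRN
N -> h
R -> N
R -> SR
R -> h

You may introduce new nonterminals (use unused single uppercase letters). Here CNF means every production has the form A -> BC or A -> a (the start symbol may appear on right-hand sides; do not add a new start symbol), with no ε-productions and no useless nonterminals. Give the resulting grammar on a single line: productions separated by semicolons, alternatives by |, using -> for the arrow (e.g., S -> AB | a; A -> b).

S -> g | NS; A -> RN; B -> RN; N -> h | SA; R -> h | SB | SR

No ε-productions.
After unit-elimination: S -> g | NS; N -> h | SRN; R -> h | SR | SRN.
BIN: N -> SRN becomes N -> SA, A -> RN; R -> SRN becomes R -> SB, B -> RN.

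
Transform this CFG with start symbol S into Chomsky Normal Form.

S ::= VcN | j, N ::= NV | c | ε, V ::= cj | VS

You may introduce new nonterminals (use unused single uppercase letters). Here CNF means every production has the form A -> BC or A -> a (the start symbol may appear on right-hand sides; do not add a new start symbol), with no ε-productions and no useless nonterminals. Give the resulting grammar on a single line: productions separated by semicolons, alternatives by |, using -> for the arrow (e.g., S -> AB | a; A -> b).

S -> j | VA | VC; A -> c; B -> j; C -> AN; N -> c | AB | NV | VS; V -> AB | VS

Nullable: {N}; after ε-elimination: S -> j | Vc | VcN; N -> V | c | NV; V -> VS | cj.
After unit-elimination: S -> j | Vc | VcN; N -> c | NV | VS | cj; V -> VS | cj.
TERM: introduce A -> c, B -> j and substitute in every rule of length ≥2.
BIN: S -> VAN becomes S -> VC, C -> AN.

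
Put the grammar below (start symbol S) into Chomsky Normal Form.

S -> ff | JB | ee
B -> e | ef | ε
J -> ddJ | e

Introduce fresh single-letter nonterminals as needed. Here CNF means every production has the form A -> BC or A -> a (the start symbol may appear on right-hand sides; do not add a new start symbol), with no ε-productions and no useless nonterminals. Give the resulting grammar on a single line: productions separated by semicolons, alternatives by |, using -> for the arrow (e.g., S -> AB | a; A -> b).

S -> e | AA | CC | DF | JB; A -> e; B -> e | AC; C -> f; D -> d; E -> DJ; F -> DJ; J -> e | DE

Nullable: {B}; after ε-elimination: S -> J | JB | ee | ff; B -> e | ef; J -> e | ddJ.
After unit-elimination: S -> e | JB | ee | ff | ddJ; B -> e | ef; J -> e | ddJ.
TERM: introduce D -> d, A -> e, C -> f and substitute in every rule of length ≥2.
BIN: J -> DDJ becomes J -> DE, E -> DJ; S -> DDJ becomes S -> DF, F -> DJ.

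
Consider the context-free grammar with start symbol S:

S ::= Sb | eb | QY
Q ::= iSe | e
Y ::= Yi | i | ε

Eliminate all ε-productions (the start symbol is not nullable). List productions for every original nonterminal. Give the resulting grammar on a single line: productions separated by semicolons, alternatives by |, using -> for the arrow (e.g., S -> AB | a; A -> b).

Nullable set: {Y}.
S -> QY: Y nullable, giving Q | QY.
Drop Y -> ε.
Y -> Yi: Y nullable, giving Yi | i.
Unchanged (no nullable symbols): S -> Sb; S -> eb; Q -> e; Q -> iSe; Y -> i.

S -> Q | QY | Sb | eb; Q -> e | iSe; Y -> i | Yi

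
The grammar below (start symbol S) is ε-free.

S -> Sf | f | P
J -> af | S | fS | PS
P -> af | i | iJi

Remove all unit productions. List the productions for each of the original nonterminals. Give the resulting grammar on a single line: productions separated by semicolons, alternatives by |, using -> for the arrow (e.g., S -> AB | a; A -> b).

S -> f | i | Sf | af | iJi; J -> f | i | PS | Sf | af | fS | iJi; P -> i | af | iJi

Unit productions: J->S, S->P.
Unit pairs (A ⇒* B via units): (J,P), (J,S), (S,P).
S: inherits non-unit rules of {P, S} → Sf | af | f | i | iJi.
J: inherits non-unit rules of {J, P, S} → PS | Sf | af | f | fS | i | iJi.
P: inherits non-unit rules of {P} → af | i | iJi.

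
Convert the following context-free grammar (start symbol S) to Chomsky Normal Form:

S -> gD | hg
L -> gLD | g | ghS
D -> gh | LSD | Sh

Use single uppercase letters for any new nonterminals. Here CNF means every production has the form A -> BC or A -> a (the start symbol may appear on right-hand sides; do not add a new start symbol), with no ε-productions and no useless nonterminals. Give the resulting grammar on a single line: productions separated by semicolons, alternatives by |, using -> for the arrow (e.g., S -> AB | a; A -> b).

No ε-productions.
No unit productions to eliminate.
TERM: introduce B -> g, A -> h and substitute in every rule of length ≥2.
BIN: D -> LSD becomes D -> LC, C -> SD; L -> BAS becomes L -> BE, E -> AS; L -> BLD becomes L -> BF, F -> LD.

S -> AB | BD; A -> h; B -> g; C -> SD; D -> BA | LC | SA; E -> AS; F -> LD; L -> g | BE | BF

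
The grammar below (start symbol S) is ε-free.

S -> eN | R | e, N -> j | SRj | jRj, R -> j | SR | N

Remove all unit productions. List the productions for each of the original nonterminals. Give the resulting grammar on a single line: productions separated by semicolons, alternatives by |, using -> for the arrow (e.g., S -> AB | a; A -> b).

Unit productions: R->N, S->R.
Unit pairs (A ⇒* B via units): (R,N), (S,N), (S,R).
S: inherits non-unit rules of {N, R, S} → SR | SRj | e | eN | j | jRj.
N: inherits non-unit rules of {N} → SRj | j | jRj.
R: inherits non-unit rules of {N, R} → SR | SRj | j | jRj.

S -> e | j | SR | eN | SRj | jRj; N -> j | SRj | jRj; R -> j | SR | SRj | jRj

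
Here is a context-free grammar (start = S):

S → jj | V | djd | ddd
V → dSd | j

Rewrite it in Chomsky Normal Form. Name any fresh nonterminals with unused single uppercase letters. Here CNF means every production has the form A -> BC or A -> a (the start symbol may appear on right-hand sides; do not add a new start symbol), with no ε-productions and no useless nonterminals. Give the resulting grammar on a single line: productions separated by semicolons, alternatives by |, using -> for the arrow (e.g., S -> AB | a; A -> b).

S -> j | AC | AD | AE | BB; A -> d; B -> j; C -> AA; D -> BA; E -> SA

No ε-productions.
After unit-elimination: S -> j | jj | dSd | ddd | djd; V -> j | dSd.
TERM: introduce A -> d, B -> j and substitute in every rule of length ≥2.
BIN: S -> AAA becomes S -> AC, C -> AA; S -> ABA becomes S -> AD, D -> BA; S -> ASA becomes S -> AE, E -> SA; V -> ASA becomes V -> AF, F -> SA.
Drop unreachable/unproductive: V.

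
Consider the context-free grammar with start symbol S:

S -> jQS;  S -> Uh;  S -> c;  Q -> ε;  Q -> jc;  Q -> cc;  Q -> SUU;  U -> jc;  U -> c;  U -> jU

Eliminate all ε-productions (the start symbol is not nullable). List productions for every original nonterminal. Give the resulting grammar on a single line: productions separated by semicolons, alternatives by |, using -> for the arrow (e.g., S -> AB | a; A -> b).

S -> c | Uh | jS | jQS; Q -> cc | jc | SUU; U -> c | jU | jc

Nullable set: {Q}.
S -> jQS: Q nullable, giving jQS | jS.
Drop Q -> ε.
Unchanged (no nullable symbols): S -> Uh; S -> c; Q -> SUU; Q -> cc; Q -> jc; U -> c; U -> jU; U -> jc.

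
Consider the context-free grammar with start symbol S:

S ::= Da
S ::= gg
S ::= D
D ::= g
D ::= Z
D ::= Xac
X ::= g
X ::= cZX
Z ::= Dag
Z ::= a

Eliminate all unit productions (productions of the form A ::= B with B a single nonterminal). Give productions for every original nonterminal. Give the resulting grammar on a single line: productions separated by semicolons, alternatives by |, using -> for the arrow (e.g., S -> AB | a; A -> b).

S -> a | g | Da | gg | Dag | Xac; D -> a | g | Dag | Xac; X -> g | cZX; Z -> a | Dag

Unit productions: D->Z, S->D.
Unit pairs (A ⇒* B via units): (D,Z), (S,D), (S,Z).
S: inherits non-unit rules of {D, S, Z} → Da | Dag | Xac | a | g | gg.
D: inherits non-unit rules of {D, Z} → Dag | Xac | a | g.
X: inherits non-unit rules of {X} → cZX | g.
Z: inherits non-unit rules of {Z} → Dag | a.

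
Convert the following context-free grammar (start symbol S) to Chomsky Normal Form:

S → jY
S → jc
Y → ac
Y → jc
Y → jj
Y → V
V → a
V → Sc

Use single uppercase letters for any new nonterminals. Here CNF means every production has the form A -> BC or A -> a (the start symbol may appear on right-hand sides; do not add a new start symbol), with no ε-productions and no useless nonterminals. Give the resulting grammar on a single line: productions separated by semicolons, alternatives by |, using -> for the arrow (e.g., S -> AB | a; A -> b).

No ε-productions.
After unit-elimination: S -> jY | jc; V -> a | Sc; Y -> a | Sc | ac | jc | jj.
TERM: introduce C -> a, B -> c, A -> j and substitute in every rule of length ≥2.
Drop unreachable/unproductive: V.

S -> AB | AY; A -> j; B -> c; C -> a; Y -> a | AA | AB | CB | SB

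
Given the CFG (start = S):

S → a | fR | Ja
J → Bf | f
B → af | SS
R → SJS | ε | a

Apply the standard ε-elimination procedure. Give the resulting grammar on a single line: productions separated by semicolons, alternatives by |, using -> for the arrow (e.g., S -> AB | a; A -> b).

Nullable set: {R}.
S -> fR: R nullable, giving f | fR.
Drop R -> ε.
Unchanged (no nullable symbols): S -> Ja; S -> a; B -> SS; B -> af; J -> Bf; J -> f; R -> SJS; R -> a.

S -> a | f | Ja | fR; B -> SS | af; J -> f | Bf; R -> a | SJS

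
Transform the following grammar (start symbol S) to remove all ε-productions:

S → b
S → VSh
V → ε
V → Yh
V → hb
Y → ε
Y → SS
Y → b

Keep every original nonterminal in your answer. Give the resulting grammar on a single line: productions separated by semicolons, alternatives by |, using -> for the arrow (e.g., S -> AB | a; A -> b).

S -> b | Sh | VSh; V -> h | Yh | hb; Y -> b | SS

Nullable set: {V, Y}.
S -> VSh: V nullable, giving Sh | VSh.
Drop V -> ε.
V -> Yh: Y nullable, giving Yh | h.
Drop Y -> ε.
Unchanged (no nullable symbols): S -> b; V -> hb; Y -> SS; Y -> b.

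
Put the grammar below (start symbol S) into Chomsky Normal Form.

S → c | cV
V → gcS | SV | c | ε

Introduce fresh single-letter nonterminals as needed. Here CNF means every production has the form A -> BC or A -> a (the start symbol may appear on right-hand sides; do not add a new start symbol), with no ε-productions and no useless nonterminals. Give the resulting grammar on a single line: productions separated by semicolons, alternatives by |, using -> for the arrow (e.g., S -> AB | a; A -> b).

S -> c | AV; A -> c; B -> g; C -> AS; V -> c | AV | BC | SV

Nullable: {V}; after ε-elimination: S -> c | cV; V -> S | c | SV | gcS.
After unit-elimination: S -> c | cV; V -> c | SV | cV | gcS.
TERM: introduce A -> c, B -> g and substitute in every rule of length ≥2.
BIN: V -> BAS becomes V -> BC, C -> AS.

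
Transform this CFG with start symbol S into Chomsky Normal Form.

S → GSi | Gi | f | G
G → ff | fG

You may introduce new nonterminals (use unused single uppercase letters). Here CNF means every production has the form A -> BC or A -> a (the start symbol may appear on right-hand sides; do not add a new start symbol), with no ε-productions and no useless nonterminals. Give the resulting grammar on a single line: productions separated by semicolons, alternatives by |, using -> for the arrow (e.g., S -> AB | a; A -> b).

No ε-productions.
After unit-elimination: S -> f | Gi | fG | ff | GSi; G -> fG | ff.
TERM: introduce A -> f, B -> i and substitute in every rule of length ≥2.
BIN: S -> GSB becomes S -> GC, C -> SB.

S -> f | AA | AG | GB | GC; A -> f; B -> i; C -> SB; G -> AA | AG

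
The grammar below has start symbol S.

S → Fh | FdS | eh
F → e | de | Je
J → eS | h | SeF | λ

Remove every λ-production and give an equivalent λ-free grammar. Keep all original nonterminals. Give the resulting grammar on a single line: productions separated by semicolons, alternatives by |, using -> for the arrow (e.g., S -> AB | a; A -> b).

Nullable set: {J}.
F -> Je: J nullable, giving Je | e.
Drop J -> λ.
Unchanged (no nullable symbols): S -> FdS; S -> Fh; S -> eh; F -> de; F -> e; J -> SeF; J -> eS; J -> h.

S -> Fh | eh | FdS; F -> e | Je | de; J -> h | eS | SeF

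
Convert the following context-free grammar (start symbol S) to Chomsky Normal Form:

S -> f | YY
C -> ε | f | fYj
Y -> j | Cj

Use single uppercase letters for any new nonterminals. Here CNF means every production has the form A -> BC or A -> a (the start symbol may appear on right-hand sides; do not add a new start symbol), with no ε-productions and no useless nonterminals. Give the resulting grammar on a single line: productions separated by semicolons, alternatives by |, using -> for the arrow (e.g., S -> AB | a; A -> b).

S -> f | YY; A -> f; B -> j; C -> f | AD; D -> YB; Y -> j | CB

Nullable: {C}; after ε-elimination: S -> f | YY; C -> f | fYj; Y -> j | Cj.
No unit productions to eliminate.
TERM: introduce A -> f, B -> j and substitute in every rule of length ≥2.
BIN: C -> AYB becomes C -> AD, D -> YB.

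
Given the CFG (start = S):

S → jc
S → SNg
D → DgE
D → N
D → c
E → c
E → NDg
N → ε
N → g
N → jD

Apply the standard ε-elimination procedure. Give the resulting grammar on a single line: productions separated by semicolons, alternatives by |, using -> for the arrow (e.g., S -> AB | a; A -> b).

S -> Sg | jc | SNg; D -> N | c | gE | DgE; E -> c | g | Dg | Ng | NDg; N -> g | j | jD

Nullable set: {D, N}.
S -> SNg: N nullable, giving SNg | Sg.
D -> DgE: D nullable, giving DgE | gE.
D -> N: N nullable, giving N.
E -> NDg: N, D nullable, giving Dg | NDg | Ng | g.
Drop N -> ε.
N -> jD: D nullable, giving j | jD.
Unchanged (no nullable symbols): S -> jc; D -> c; E -> c; N -> g.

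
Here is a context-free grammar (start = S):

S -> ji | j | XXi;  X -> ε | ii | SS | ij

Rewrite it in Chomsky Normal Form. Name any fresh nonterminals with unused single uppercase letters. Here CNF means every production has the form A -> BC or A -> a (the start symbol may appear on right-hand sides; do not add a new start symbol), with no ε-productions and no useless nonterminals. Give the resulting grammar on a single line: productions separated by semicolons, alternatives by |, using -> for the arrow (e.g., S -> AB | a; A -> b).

S -> i | j | BA | XA | XC; A -> i; B -> j; C -> XA; X -> AA | AB | SS

Nullable: {X}; after ε-elimination: S -> i | j | Xi | ji | XXi; X -> SS | ii | ij.
No unit productions to eliminate.
TERM: introduce A -> i, B -> j and substitute in every rule of length ≥2.
BIN: S -> XXA becomes S -> XC, C -> XA.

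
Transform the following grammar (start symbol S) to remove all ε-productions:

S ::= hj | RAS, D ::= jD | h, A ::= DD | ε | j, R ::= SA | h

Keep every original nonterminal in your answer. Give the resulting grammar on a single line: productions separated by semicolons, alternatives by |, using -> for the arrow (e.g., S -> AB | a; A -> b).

S -> RS | hj | RAS; A -> j | DD; D -> h | jD; R -> S | h | SA

Nullable set: {A}.
S -> RAS: A nullable, giving RAS | RS.
Drop A -> ε.
R -> SA: A nullable, giving S | SA.
Unchanged (no nullable symbols): S -> hj; A -> DD; A -> j; D -> h; D -> jD; R -> h.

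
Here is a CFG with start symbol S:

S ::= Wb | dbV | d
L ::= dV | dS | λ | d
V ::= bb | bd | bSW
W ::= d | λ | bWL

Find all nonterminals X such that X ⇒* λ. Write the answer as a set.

{L, W}

Directly nullable (have an ε-rule): {L, W}.
Not nullable: S, V — each has a terminal in every rule's right-hand side or depends on a non-nullable symbol.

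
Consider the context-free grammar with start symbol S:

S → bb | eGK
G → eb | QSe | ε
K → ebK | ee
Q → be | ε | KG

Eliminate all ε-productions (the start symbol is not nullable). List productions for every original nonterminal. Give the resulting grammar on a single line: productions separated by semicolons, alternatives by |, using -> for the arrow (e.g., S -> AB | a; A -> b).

Nullable set: {G, Q}.
S -> eGK: G nullable, giving eGK | eK.
Drop G -> ε.
G -> QSe: Q nullable, giving QSe | Se.
Drop Q -> ε.
Q -> KG: G nullable, giving K | KG.
Unchanged (no nullable symbols): S -> bb; G -> eb; K -> ebK; K -> ee; Q -> be.

S -> bb | eK | eGK; G -> Se | eb | QSe; K -> ee | ebK; Q -> K | KG | be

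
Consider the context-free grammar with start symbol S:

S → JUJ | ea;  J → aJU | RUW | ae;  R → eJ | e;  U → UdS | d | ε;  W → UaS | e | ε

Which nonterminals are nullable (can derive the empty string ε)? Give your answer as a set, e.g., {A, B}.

{U, W}

Directly nullable (have an ε-rule): {U, W}.
Not nullable: J, R, S — each has a terminal in every rule's right-hand side or depends on a non-nullable symbol.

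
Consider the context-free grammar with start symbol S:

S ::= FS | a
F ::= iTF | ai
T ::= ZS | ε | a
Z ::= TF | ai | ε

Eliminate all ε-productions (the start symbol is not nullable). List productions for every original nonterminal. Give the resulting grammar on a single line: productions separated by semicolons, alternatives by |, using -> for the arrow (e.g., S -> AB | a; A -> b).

S -> a | FS; F -> ai | iF | iTF; T -> S | a | ZS; Z -> F | TF | ai

Nullable set: {T, Z}.
F -> iTF: T nullable, giving iF | iTF.
Drop T -> ε.
T -> ZS: Z nullable, giving S | ZS.
Drop Z -> ε.
Z -> TF: T nullable, giving F | TF.
Unchanged (no nullable symbols): S -> FS; S -> a; F -> ai; T -> a; Z -> ai.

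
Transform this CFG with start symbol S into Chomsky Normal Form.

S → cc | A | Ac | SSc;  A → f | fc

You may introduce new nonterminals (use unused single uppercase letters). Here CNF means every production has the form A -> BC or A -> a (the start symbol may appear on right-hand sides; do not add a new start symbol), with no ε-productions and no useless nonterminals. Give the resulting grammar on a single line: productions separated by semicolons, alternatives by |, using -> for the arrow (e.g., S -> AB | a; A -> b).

No ε-productions.
After unit-elimination: S -> f | Ac | cc | fc | SSc; A -> f | fc.
TERM: introduce C -> c, B -> f and substitute in every rule of length ≥2.
BIN: S -> SSC becomes S -> SD, D -> SC.

S -> f | AC | BC | CC | SD; A -> f | BC; B -> f; C -> c; D -> SC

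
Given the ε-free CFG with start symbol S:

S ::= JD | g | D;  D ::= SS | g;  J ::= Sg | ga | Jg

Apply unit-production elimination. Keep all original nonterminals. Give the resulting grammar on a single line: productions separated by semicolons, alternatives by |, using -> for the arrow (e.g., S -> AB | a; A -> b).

Unit productions: S->D.
Unit pairs (A ⇒* B via units): (S,D).
S: inherits non-unit rules of {D, S} → JD | SS | g.
D: inherits non-unit rules of {D} → SS | g.
J: inherits non-unit rules of {J} → Jg | Sg | ga.

S -> g | JD | SS; D -> g | SS; J -> Jg | Sg | ga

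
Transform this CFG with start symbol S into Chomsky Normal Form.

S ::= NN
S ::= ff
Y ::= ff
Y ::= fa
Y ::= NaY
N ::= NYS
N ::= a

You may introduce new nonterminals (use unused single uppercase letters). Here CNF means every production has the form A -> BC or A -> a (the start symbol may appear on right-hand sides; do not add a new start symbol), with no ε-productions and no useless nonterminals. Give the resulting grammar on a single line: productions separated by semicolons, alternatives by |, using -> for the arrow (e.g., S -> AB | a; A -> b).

No ε-productions.
No unit productions to eliminate.
TERM: introduce B -> a, A -> f and substitute in every rule of length ≥2.
BIN: N -> NYS becomes N -> NC, C -> YS; Y -> NBY becomes Y -> ND, D -> BY.

S -> AA | NN; A -> f; B -> a; C -> YS; D -> BY; N -> a | NC; Y -> AA | AB | ND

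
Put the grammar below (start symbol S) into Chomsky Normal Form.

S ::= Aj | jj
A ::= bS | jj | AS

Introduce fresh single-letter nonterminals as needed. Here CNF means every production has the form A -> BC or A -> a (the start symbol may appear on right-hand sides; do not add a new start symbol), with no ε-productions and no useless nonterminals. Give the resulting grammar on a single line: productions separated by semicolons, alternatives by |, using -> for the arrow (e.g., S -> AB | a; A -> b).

S -> AC | CC; A -> AS | BS | CC; B -> b; C -> j

No ε-productions.
No unit productions to eliminate.
TERM: introduce B -> b, C -> j and substitute in every rule of length ≥2.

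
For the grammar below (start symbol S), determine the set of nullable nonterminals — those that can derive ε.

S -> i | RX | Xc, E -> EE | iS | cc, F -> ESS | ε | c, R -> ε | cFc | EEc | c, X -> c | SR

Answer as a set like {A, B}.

{F, R}

Directly nullable (have an ε-rule): {F, R}.
Not nullable: E, S, X — each has a terminal in every rule's right-hand side or depends on a non-nullable symbol.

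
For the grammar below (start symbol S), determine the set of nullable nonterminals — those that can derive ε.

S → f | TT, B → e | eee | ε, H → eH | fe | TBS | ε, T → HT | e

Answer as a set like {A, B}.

{B, H}

Directly nullable (have an ε-rule): {B, H}.
Not nullable: S, T — each has a terminal in every rule's right-hand side or depends on a non-nullable symbol.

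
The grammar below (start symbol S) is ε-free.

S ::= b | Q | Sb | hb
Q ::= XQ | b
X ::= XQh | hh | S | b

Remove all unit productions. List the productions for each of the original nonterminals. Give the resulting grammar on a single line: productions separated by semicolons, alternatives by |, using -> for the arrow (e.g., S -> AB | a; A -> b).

S -> b | Sb | XQ | hb; Q -> b | XQ; X -> b | Sb | XQ | hb | hh | XQh

Unit productions: S->Q, X->S.
Unit pairs (A ⇒* B via units): (S,Q), (X,Q), (X,S).
S: inherits non-unit rules of {Q, S} → Sb | XQ | b | hb.
Q: inherits non-unit rules of {Q} → XQ | b.
X: inherits non-unit rules of {Q, S, X} → Sb | XQ | XQh | b | hb | hh.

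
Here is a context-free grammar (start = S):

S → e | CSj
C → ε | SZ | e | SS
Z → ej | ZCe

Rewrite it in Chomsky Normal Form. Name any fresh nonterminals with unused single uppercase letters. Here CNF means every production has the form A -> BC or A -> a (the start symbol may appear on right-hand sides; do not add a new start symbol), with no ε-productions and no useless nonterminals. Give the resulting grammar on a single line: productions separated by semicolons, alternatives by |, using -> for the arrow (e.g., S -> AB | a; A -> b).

S -> e | CD | SA; A -> j; B -> e; C -> e | SS | SZ; D -> SA; E -> CB; Z -> BA | ZB | ZE

Nullable: {C}; after ε-elimination: S -> e | Sj | CSj; C -> e | SS | SZ; Z -> Ze | ej | ZCe.
No unit productions to eliminate.
TERM: introduce B -> e, A -> j and substitute in every rule of length ≥2.
BIN: S -> CSA becomes S -> CD, D -> SA; Z -> ZCB becomes Z -> ZE, E -> CB.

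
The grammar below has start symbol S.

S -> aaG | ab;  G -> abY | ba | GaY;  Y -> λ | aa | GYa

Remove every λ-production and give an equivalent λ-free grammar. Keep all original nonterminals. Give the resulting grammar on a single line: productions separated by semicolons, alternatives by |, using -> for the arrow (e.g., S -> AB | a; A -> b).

S -> ab | aaG; G -> Ga | ab | ba | GaY | abY; Y -> Ga | aa | GYa

Nullable set: {Y}.
G -> GaY: Y nullable, giving Ga | GaY.
G -> abY: Y nullable, giving ab | abY.
Drop Y -> λ.
Y -> GYa: Y nullable, giving GYa | Ga.
Unchanged (no nullable symbols): S -> aaG; S -> ab; G -> ba; Y -> aa.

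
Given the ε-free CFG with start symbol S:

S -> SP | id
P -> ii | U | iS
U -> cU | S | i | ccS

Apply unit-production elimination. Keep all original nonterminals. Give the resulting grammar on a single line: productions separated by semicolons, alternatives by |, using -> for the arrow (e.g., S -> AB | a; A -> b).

S -> SP | id; P -> i | SP | cU | iS | id | ii | ccS; U -> i | SP | cU | id | ccS

Unit productions: P->U, U->S.
Unit pairs (A ⇒* B via units): (P,S), (P,U), (U,S).
S: inherits non-unit rules of {S} → SP | id.
P: inherits non-unit rules of {P, S, U} → SP | cU | ccS | i | iS | id | ii.
U: inherits non-unit rules of {S, U} → SP | cU | ccS | i | id.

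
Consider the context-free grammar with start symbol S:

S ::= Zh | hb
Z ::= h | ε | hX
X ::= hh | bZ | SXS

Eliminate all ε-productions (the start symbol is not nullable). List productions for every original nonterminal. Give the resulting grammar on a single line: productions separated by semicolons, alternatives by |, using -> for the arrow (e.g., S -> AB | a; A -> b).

S -> h | Zh | hb; X -> b | bZ | hh | SXS; Z -> h | hX

Nullable set: {Z}.
S -> Zh: Z nullable, giving Zh | h.
X -> bZ: Z nullable, giving b | bZ.
Drop Z -> ε.
Unchanged (no nullable symbols): S -> hb; X -> SXS; X -> hh; Z -> h; Z -> hX.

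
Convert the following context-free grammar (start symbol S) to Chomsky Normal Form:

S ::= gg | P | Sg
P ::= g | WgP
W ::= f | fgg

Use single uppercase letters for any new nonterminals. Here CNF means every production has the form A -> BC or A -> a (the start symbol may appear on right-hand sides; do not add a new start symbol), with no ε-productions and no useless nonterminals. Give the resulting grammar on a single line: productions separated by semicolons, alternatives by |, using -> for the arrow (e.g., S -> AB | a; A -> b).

No ε-productions.
After unit-elimination: S -> g | Sg | gg | WgP; P -> g | WgP; W -> f | fgg.
TERM: introduce B -> f, A -> g and substitute in every rule of length ≥2.
BIN: P -> WAP becomes P -> WC, C -> AP; S -> WAP becomes S -> WD, D -> AP; W -> BAA becomes W -> BE, E -> AA.

S -> g | AA | SA | WD; A -> g; B -> f; C -> AP; D -> AP; E -> AA; P -> g | WC; W -> f | BE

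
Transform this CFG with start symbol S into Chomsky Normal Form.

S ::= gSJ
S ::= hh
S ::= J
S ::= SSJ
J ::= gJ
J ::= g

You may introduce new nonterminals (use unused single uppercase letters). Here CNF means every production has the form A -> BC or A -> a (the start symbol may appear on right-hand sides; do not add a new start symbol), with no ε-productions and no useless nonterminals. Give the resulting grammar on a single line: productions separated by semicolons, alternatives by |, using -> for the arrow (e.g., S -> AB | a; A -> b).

No ε-productions.
After unit-elimination: S -> g | gJ | hh | SSJ | gSJ; J -> g | gJ.
TERM: introduce A -> g, B -> h and substitute in every rule of length ≥2.
BIN: S -> ASJ becomes S -> AC, C -> SJ; S -> SSJ becomes S -> SD, D -> SJ.

S -> g | AC | AJ | BB | SD; A -> g; B -> h; C -> SJ; D -> SJ; J -> g | AJ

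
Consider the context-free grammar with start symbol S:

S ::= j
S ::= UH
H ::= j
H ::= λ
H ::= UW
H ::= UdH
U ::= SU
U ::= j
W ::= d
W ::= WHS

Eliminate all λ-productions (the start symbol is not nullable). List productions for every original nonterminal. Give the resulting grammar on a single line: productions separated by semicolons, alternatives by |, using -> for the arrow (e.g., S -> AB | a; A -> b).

Nullable set: {H}.
S -> UH: H nullable, giving U | UH.
Drop H -> λ.
H -> UdH: H nullable, giving Ud | UdH.
W -> WHS: H nullable, giving WHS | WS.
Unchanged (no nullable symbols): S -> j; H -> UW; H -> j; U -> SU; U -> j; W -> d.

S -> U | j | UH; H -> j | UW | Ud | UdH; U -> j | SU; W -> d | WS | WHS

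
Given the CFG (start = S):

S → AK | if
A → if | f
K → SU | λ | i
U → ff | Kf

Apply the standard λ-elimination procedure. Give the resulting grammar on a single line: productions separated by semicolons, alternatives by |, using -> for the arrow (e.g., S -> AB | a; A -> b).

S -> A | AK | if; A -> f | if; K -> i | SU; U -> f | Kf | ff

Nullable set: {K}.
S -> AK: K nullable, giving A | AK.
Drop K -> λ.
U -> Kf: K nullable, giving Kf | f.
Unchanged (no nullable symbols): S -> if; A -> f; A -> if; K -> SU; K -> i; U -> ff.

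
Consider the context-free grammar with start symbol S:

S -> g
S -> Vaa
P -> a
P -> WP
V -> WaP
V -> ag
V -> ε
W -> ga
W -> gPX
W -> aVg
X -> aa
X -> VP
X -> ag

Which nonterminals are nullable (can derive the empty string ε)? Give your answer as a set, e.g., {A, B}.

Directly nullable (have an ε-rule): {V}.
Not nullable: P, S, W, X — each has a terminal in every rule's right-hand side or depends on a non-nullable symbol.

{V}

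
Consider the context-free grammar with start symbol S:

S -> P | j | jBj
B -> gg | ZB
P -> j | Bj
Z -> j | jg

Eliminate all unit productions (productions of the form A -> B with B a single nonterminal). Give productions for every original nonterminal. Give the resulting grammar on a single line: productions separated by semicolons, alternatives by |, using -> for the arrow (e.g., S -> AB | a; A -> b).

Unit productions: S->P.
Unit pairs (A ⇒* B via units): (S,P).
S: inherits non-unit rules of {P, S} → Bj | j | jBj.
B: inherits non-unit rules of {B} → ZB | gg.
P: inherits non-unit rules of {P} → Bj | j.
Z: inherits non-unit rules of {Z} → j | jg.

S -> j | Bj | jBj; B -> ZB | gg; P -> j | Bj; Z -> j | jg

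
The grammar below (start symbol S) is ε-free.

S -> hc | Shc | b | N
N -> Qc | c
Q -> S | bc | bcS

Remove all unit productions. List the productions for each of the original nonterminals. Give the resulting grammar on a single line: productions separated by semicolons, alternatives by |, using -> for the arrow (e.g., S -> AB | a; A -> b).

Unit productions: Q->S, S->N.
Unit pairs (A ⇒* B via units): (Q,N), (Q,S), (S,N).
S: inherits non-unit rules of {N, S} → Qc | Shc | b | c | hc.
N: inherits non-unit rules of {N} → Qc | c.
Q: inherits non-unit rules of {N, Q, S} → Qc | Shc | b | bc | bcS | c | hc.

S -> b | c | Qc | hc | Shc; N -> c | Qc; Q -> b | c | Qc | bc | hc | Shc | bcS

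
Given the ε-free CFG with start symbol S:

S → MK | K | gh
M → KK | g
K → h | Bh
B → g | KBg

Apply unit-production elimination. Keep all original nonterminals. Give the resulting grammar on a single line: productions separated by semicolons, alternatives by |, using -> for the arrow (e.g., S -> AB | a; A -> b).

Unit productions: S->K.
Unit pairs (A ⇒* B via units): (S,K).
S: inherits non-unit rules of {K, S} → Bh | MK | gh | h.
B: inherits non-unit rules of {B} → KBg | g.
K: inherits non-unit rules of {K} → Bh | h.
M: inherits non-unit rules of {M} → KK | g.

S -> h | Bh | MK | gh; B -> g | KBg; K -> h | Bh; M -> g | KK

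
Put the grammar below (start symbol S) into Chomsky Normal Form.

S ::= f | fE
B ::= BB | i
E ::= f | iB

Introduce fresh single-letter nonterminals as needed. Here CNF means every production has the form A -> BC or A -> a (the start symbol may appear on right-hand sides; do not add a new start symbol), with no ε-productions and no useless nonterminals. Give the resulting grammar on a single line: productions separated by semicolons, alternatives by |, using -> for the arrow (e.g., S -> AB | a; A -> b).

No ε-productions.
No unit productions to eliminate.
TERM: introduce C -> f, A -> i and substitute in every rule of length ≥2.

S -> f | CE; A -> i; B -> i | BB; C -> f; E -> f | AB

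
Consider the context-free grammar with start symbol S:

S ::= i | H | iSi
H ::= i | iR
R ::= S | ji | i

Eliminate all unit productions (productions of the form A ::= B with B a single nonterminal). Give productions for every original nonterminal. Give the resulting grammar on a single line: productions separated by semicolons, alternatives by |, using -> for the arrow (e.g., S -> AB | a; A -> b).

S -> i | iR | iSi; H -> i | iR; R -> i | iR | ji | iSi

Unit productions: R->S, S->H.
Unit pairs (A ⇒* B via units): (R,H), (R,S), (S,H).
S: inherits non-unit rules of {H, S} → i | iR | iSi.
H: inherits non-unit rules of {H} → i | iR.
R: inherits non-unit rules of {H, R, S} → i | iR | iSi | ji.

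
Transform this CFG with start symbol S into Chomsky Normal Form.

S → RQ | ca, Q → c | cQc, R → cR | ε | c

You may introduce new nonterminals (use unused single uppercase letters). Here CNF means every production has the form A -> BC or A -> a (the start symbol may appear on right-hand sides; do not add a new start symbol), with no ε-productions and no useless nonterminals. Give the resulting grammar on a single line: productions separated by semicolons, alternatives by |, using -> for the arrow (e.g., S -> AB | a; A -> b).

Nullable: {R}; after ε-elimination: S -> Q | RQ | ca; Q -> c | cQc; R -> c | cR.
After unit-elimination: S -> c | RQ | ca | cQc; Q -> c | cQc; R -> c | cR.
TERM: introduce B -> a, A -> c and substitute in every rule of length ≥2.
BIN: Q -> AQA becomes Q -> AC, C -> QA; S -> AQA becomes S -> AD, D -> QA.

S -> c | AB | AD | RQ; A -> c; B -> a; C -> QA; D -> QA; Q -> c | AC; R -> c | AR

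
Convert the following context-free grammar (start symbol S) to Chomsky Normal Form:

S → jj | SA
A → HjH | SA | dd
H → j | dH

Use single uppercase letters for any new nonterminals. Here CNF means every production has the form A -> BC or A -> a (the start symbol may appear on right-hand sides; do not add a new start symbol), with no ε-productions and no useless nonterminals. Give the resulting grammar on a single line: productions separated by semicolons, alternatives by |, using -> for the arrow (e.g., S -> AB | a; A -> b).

No ε-productions.
No unit productions to eliminate.
TERM: introduce C -> d, B -> j and substitute in every rule of length ≥2.
BIN: A -> HBH becomes A -> HD, D -> BH.

S -> BB | SA; A -> CC | HD | SA; B -> j; C -> d; D -> BH; H -> j | CH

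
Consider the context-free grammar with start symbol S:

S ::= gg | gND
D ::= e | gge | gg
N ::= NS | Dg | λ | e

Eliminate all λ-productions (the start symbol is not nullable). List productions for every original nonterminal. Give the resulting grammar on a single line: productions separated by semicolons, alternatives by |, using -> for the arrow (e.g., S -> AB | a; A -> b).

S -> gD | gg | gND; D -> e | gg | gge; N -> S | e | Dg | NS

Nullable set: {N}.
S -> gND: N nullable, giving gD | gND.
Drop N -> λ.
N -> NS: N nullable, giving NS | S.
Unchanged (no nullable symbols): S -> gg; D -> e; D -> gg; D -> gge; N -> Dg; N -> e.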